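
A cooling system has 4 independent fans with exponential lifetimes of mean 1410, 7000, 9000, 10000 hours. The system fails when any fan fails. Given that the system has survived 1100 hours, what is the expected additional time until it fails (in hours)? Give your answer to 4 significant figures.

First-failure rate Σλ = 1/1410 + 1/7000 + 1/9000 + 1/10000 = 0.00106319.
By memorylessness the expected residual is 1/Σλ = 940.567 hours, regardless of the 1100 already elapsed.

940.6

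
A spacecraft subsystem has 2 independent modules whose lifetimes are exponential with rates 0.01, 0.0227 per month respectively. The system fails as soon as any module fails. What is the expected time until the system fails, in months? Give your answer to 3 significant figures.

30.6

The time to first failure is exponential with rate Σλ = 0.01 + 0.0227 = 0.0327.
E[min] = 1/Σλ = 1/0.0327 = 30.581 months.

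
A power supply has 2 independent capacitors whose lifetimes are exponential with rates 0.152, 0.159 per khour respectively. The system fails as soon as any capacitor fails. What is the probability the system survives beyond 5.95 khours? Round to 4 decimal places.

The time to first failure is exponential with rate Σλ = 0.152 + 0.159 = 0.311.
P(min > 5.95) = e^(−0.311·5.95) = e^(−1.8505) ≈ 0.1572.

0.1572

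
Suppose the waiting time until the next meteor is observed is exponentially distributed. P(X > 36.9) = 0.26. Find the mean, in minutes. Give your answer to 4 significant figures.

e^(−λ·36.9) = 0.26 ⇒ λ = −ln(0.26)/36.9 = 0.0365061.
Mean = 1/λ = 27.3927 minutes.

27.39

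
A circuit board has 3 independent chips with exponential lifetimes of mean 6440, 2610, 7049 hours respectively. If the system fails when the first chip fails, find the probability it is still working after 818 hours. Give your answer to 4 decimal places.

The first failure time is exponential with rate Σλ_i = 1/6440 + 1/2610 + 1/7049 = 0.000680285 per hour.
P(min > 818) = e^(−0.000680285·818) = e^(−0.55647) ≈ 0.5732.

0.5732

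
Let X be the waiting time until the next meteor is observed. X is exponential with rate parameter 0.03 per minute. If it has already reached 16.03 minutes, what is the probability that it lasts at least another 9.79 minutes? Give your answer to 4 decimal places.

0.7455

P(X > s+t | X > s) = e^(−λ(s+t))/e^(−λs) = e^(−λt), independent of s = 16.03.
P(X > 9.79) = e^(−0.2937) ≈ 0.7455.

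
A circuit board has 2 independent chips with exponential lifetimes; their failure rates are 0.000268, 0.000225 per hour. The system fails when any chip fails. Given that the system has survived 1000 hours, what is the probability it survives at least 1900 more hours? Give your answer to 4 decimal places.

Time to first failure ~ Exp(Σλ) with Σλ = 0.000493.
By memorylessness, P(T > 1000+1900 | T > 1000) = P(T > 1900) = e^(−0.000493·1900) ≈ 0.3919.

0.3919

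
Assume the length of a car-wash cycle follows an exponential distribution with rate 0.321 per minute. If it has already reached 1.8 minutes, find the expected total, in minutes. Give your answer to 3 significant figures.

4.92

By memorylessness, E[X | X > 1.8] = 1.8 + 1/λ = 1.8 + 3.11526 = 4.91526 minutes.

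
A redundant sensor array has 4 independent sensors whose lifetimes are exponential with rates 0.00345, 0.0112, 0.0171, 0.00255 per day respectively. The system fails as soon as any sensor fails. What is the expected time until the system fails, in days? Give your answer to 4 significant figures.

29.15

The time to first failure is exponential with rate Σλ = 0.00345 + 0.0112 + 0.0171 + 0.00255 = 0.0343.
E[min] = 1/Σλ = 1/0.0343 = 29.1545 days.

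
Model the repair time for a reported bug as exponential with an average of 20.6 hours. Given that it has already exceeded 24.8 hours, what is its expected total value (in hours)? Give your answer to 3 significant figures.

45.4

The rate is λ = 1/20.6 = 0.0485437 per hour.
By memorylessness, E[X | X > 24.8] = 24.8 + 1/λ = 24.8 + 20.6 = 45.4 hours.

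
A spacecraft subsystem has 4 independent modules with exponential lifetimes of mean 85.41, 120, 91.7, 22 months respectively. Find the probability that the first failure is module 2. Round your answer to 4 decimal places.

Rates: λ_i = 1/mean_i → 0.0117082, 0.00833333, 0.0109051, 0.0454545; Σλ = 0.0764012.
P(module 2 first) = λ_2/Σλ = 0.00833333/0.0764012 ≈ 0.1091.

0.1091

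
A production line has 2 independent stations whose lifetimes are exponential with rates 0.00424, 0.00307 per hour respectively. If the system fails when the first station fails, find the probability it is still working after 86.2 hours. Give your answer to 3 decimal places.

The time to first failure is exponential with rate Σλ = 0.00424 + 0.00307 = 0.00731.
P(min > 86.2) = e^(−0.00731·86.2) = e^(−0.63012) ≈ 0.533.

0.533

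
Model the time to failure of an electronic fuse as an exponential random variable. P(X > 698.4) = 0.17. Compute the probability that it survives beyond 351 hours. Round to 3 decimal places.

0.410

e^(−λ·698.4) = 0.17 ⇒ λ = −ln(0.17)/698.4 = 0.00253717.
P(X > 351) = e^(−0.00253717·351) = e^(−0.89055) ≈ 0.410.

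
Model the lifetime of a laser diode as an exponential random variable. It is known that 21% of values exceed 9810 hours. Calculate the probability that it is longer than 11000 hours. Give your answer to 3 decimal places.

e^(−λ·9810) = 0.21 ⇒ λ = −ln(0.21)/9810 = 0.000159087.
P(X > 11000) = e^(−0.000159087·11000) = e^(−1.75) ≈ 0.174.

0.174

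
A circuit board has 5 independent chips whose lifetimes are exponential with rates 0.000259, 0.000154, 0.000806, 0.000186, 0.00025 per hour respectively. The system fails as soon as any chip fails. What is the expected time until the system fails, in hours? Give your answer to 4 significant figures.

The time to first failure is exponential with rate Σλ = 0.000259 + 0.000154 + 0.000806 + 0.000186 + 0.00025 = 0.001655.
E[min] = 1/Σλ = 1/0.001655 = 604.23 hours.

604.2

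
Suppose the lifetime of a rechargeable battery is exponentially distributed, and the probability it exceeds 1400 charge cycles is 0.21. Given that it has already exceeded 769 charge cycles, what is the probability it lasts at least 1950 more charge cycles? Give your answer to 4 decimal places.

From e^(−λ·1400) = 0.21, λ = −ln(0.21)/1400 = 0.00111475.
Memoryless: P(X > 769+1950 | X > 769) = P(X > 1950) = e^(−0.00111475·1950) ≈ 0.1137.

0.1137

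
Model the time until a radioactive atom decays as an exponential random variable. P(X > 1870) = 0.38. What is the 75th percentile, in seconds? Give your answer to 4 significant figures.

2679

e^(−λ·1870) = 0.38 ⇒ λ = −ln(0.38)/1870 = 0.000517425.
75th percentile: 1 − e^(−λt) = 0.75, t = −ln(0.25)/λ = 2679.22 seconds.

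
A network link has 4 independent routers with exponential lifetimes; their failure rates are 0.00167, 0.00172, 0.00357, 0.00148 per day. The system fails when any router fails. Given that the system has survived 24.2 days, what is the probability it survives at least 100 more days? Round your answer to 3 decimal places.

Time to first failure ~ Exp(Σλ) with Σλ = 0.00844.
By memorylessness, P(T > 24.2+100 | T > 24.2) = P(T > 100) = e^(−0.00844·100) ≈ 0.430.

0.430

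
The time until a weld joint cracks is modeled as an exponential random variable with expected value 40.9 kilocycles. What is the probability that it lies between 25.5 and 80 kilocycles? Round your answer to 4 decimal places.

0.3947

The rate is λ = 1/40.9 = 0.0244499 per kilocycle.
P(25.5 < X < 80) = e^(−λ·25.5) − e^(−λ·80) = 0.53608 − 0.14142 ≈ 0.3947.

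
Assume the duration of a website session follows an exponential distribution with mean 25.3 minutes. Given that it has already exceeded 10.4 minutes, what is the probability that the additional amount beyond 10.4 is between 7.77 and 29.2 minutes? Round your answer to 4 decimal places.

The rate is λ = 1/25.3 = 0.0395257 per minute.
Memoryless: the residual past 10.4 is again Exp(λ).
P(7.77 < residual < 29.2) = e^(−λ·7.77) − e^(−λ·29.2) = 0.73557 − 0.31533 ≈ 0.4202.

0.4202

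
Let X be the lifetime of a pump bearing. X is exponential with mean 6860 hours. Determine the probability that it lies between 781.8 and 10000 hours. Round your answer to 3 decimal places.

The rate is λ = 1/6860 = 0.000145773 per hour.
P(781.8 < X < 10000) = e^(−λ·781.8) − e^(−λ·10000) = 0.89229 − 0.23276 ≈ 0.660.

0.660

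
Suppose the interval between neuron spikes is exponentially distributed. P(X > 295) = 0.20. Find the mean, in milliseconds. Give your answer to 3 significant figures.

183

e^(−λ·295) = 0.20 ⇒ λ = −ln(0.20)/295 = 0.00545572.
Mean = 1/λ = 183.294 milliseconds.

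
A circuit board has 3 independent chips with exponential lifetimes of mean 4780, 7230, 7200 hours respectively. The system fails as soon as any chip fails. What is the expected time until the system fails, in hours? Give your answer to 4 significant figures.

2056

The first failure time is exponential with rate Σλ_i = 1/4780 + 1/7230 + 1/7200 = 0.000486406 per hour.
E[min] = 1/Σλ = 1/0.000486406 = 2055.89 hours.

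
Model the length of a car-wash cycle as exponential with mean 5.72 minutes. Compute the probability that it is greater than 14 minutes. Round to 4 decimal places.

0.0865

The rate is λ = 1/5.72 = 0.174825 per minute.
P(X > 14) = e^(−λ·14) = e^(−2.4476) ≈ 0.0865.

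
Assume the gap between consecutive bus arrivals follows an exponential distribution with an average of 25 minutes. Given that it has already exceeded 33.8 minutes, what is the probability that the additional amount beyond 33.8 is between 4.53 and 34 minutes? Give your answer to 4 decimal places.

0.5776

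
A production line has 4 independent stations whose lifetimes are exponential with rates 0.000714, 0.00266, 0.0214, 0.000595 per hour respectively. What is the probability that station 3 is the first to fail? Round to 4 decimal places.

The time to first failure is exponential with rate Σλ = 0.000714 + 0.00266 + 0.0214 + 0.000595 = 0.025369.
P(station 3 first) = λ_3/Σλ = 0.0214/0.025369 ≈ 0.8435.

0.8435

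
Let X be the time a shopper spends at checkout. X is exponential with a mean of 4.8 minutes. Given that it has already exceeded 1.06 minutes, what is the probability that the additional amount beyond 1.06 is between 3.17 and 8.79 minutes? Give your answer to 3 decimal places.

0.356

The rate is λ = 1/4.8 = 0.208333 per minute.
Memoryless: the residual past 1.06 is again Exp(λ).
P(3.17 < residual < 8.79) = e^(−λ·3.17) − e^(−λ·8.79) = 0.51664 − 0.16021 ≈ 0.356.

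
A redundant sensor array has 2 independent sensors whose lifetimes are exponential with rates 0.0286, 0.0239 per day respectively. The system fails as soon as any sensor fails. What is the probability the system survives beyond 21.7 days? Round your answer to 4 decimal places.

0.3201

The time to first failure is exponential with rate Σλ = 0.0286 + 0.0239 = 0.0525.
P(min > 21.7) = e^(−0.0525·21.7) = e^(−1.1393) ≈ 0.3201.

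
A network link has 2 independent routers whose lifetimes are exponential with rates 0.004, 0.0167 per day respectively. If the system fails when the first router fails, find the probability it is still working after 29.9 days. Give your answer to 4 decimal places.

The time to first failure is exponential with rate Σλ = 0.004 + 0.0167 = 0.0207.
P(min > 29.9) = e^(−0.0207·29.9) = e^(−0.61893) ≈ 0.5385.

0.5385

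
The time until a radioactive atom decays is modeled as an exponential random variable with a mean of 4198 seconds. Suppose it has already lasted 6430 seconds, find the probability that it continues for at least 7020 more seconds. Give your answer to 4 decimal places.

0.1878

The rate is λ = 1/4198 = 0.000238209 per second.
By the memoryless property, P(X > 6430+7020 | X > 6430) = P(X > 7020).
P(X > 7020) = e^(−1.6722) ≈ 0.1878.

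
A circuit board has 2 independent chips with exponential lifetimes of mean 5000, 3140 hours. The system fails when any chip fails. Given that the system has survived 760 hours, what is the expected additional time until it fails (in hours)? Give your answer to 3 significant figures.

1930

First-failure rate Σλ = 1/5000 + 1/3140 = 0.000518471.
By memorylessness the expected residual is 1/Σλ = 1928.75 hours, regardless of the 760 already elapsed.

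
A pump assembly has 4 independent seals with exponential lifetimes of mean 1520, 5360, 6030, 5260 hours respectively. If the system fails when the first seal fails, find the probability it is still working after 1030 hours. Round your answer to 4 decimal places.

The first failure time is exponential with rate Σλ_i = 1/1520 + 1/5360 + 1/6030 + 1/5260 = 0.00120041 per hour.
P(min > 1030) = e^(−0.00120041·1030) = e^(−1.2364) ≈ 0.2904.

0.2904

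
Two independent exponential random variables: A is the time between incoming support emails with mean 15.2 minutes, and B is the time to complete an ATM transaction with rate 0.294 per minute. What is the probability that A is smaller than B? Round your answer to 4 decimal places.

λ_1 = 1/15.2 = 0.0657895, λ_2 = 0.294.
For independent exponentials, P(A < B) = λ_1/(λ_1+λ_2) = 0.0657895/0.359789 ≈ 0.1829.

0.1829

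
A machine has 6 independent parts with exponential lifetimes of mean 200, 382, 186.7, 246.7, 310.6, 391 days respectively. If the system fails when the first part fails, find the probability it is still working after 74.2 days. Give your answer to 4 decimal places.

The first failure time is exponential with rate Σλ_i = 1/200 + 1/382 + 1/186.7 + 1/246.7 + 1/310.6 + 1/391 = 0.0228046 per day.
P(min > 74.2) = e^(−0.0228046·74.2) = e^(−1.6921) ≈ 0.1841.

0.1841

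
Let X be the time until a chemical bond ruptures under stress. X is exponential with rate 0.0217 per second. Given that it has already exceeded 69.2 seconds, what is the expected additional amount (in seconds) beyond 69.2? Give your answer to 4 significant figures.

By memorylessness, the remaining amount past any threshold is again Exp(λ) with mean 1/λ = 46.0829 seconds.

46.08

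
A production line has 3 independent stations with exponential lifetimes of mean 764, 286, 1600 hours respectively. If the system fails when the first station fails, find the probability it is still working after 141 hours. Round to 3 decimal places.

0.465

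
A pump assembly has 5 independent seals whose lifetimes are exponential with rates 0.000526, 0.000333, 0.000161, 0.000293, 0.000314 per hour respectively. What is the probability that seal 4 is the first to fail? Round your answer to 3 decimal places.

0.180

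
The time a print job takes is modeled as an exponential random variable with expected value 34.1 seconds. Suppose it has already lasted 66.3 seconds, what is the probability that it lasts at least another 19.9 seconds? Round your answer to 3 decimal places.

0.558

The rate is λ = 1/34.1 = 0.0293255 per second.
The exponential is memoryless, so the remaining time is again Exp(λ): the condition X > 66.3 is irrelevant.
P(X > 19.9) = e^(−0.58358) ≈ 0.558.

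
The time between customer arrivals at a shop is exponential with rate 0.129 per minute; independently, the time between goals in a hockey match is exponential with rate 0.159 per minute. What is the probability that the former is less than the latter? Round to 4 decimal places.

0.4479

λ_1 = 0.129, λ_2 = 0.159.
For independent exponentials, P(the former < the latter) = λ_1/(λ_1+λ_2) = 0.129/0.288 ≈ 0.4479.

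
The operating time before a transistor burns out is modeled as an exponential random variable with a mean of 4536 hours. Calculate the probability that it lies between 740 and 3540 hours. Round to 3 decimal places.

0.391

The rate is λ = 1/4536 = 0.000220459 per hour.
P(740 < X < 3540) = e^(−λ·740) − e^(−λ·3540) = 0.84947 − 0.45821 ≈ 0.391.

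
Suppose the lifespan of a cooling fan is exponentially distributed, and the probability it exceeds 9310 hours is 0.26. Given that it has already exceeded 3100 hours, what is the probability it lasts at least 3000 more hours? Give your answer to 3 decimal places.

0.648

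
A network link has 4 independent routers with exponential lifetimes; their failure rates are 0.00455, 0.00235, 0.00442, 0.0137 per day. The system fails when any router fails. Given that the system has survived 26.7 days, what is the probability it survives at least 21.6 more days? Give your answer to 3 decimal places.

Time to first failure ~ Exp(Σλ) with Σλ = 0.02502.
By memorylessness, P(T > 26.7+21.6 | T > 26.7) = P(T > 21.6) = e^(−0.02502·21.6) ≈ 0.582.

0.582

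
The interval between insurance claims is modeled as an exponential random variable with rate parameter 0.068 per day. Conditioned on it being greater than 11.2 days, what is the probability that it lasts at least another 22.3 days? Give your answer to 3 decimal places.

The exponential is memoryless, so the remaining time is again Exp(λ): the condition X > 11.2 is irrelevant.
P(X > 22.3) = e^(−1.5164) ≈ 0.220.

0.220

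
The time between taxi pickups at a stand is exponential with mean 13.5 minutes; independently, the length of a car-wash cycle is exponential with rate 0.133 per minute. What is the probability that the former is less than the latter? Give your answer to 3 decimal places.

λ_1 = 1/13.5 = 0.0740741, λ_2 = 0.133.
For independent exponentials, P(the former < the latter) = λ_1/(λ_1+λ_2) = 0.0740741/0.207074 ≈ 0.358.

0.358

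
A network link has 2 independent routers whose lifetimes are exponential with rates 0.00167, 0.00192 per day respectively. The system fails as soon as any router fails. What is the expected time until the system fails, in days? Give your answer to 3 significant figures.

The time to first failure is exponential with rate Σλ = 0.00167 + 0.00192 = 0.00359.
E[min] = 1/Σλ = 1/0.00359 = 278.552 days.

279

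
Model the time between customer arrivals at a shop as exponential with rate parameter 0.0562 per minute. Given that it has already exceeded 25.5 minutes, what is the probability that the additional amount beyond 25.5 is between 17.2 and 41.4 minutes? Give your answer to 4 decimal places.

0.2827

Memoryless: the residual past 25.5 is again Exp(λ).
P(17.2 < residual < 41.4) = e^(−λ·17.2) − e^(−λ·41.4) = 0.38036 − 0.09762 ≈ 0.2827.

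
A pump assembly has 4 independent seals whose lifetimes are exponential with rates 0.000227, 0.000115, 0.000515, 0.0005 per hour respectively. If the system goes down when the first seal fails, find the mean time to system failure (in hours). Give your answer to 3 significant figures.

The time to first failure is exponential with rate Σλ = 0.000227 + 0.000115 + 0.000515 + 0.0005 = 0.001357.
E[min] = 1/Σλ = 1/0.001357 = 736.92 hours.

737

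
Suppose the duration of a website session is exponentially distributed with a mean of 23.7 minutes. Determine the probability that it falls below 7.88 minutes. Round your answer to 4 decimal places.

0.2829

The rate is λ = 1/23.7 = 0.0421941 per minute.
P(X ≤ 7.88) = 1 − e^(−λ·7.88) = 1 − e^(−0.33249) ≈ 0.2829.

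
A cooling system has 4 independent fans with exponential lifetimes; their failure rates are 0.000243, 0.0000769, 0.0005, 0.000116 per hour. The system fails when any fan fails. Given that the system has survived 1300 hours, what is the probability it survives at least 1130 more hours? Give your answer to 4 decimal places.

0.3473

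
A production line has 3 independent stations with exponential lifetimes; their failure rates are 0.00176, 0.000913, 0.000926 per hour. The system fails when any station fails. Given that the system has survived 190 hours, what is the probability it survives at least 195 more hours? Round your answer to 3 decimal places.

0.496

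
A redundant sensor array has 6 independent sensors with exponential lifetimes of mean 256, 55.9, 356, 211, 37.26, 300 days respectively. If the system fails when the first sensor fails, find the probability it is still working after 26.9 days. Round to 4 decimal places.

The first failure time is exponential with rate Σλ_i = 1/256 + 1/55.9 + 1/356 + 1/211 + 1/37.26 + 1/300 = 0.0595154 per day.
P(min > 26.9) = e^(−0.0595154·26.9) = e^(−1.601) ≈ 0.2017.

0.2017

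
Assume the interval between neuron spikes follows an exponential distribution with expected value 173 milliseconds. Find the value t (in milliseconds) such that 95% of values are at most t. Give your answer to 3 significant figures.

The rate is λ = 1/173 = 0.00578035 per millisecond.
Set 1 − e^(−λt) = 0.95, so t = −ln(0.05)/λ = 2.9957/0.00578035 ≈ 518.262 milliseconds.

518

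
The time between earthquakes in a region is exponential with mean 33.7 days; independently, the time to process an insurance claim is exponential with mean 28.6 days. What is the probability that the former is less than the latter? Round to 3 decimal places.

λ_1 = 1/33.7 = 0.0296736, λ_2 = 1/28.6 = 0.034965.
For independent exponentials, P(the former < the latter) = λ_1/(λ_1+λ_2) = 0.0296736/0.0646386 ≈ 0.459.

0.459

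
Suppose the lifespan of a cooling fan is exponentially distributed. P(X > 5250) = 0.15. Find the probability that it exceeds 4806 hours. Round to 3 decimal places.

e^(−λ·5250) = 0.15 ⇒ λ = −ln(0.15)/5250 = 0.000361356.
P(X > 4806) = e^(−0.000361356·4806) = e^(−1.7367) ≈ 0.176.

0.176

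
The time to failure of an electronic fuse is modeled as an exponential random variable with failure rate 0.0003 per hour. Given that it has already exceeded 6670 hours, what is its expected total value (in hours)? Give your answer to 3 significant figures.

10000

By memorylessness, E[X | X > 6670] = 6670 + 1/λ = 6670 + 3333.33 = 10003.3 hours.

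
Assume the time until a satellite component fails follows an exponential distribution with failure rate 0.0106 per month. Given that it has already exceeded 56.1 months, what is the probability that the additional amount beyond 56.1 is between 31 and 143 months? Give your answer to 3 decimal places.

0.500

Memoryless: the residual past 56.1 is again Exp(λ).
P(31 < residual < 143) = e^(−λ·31) − e^(−λ·143) = 0.71993 − 0.21963 ≈ 0.500.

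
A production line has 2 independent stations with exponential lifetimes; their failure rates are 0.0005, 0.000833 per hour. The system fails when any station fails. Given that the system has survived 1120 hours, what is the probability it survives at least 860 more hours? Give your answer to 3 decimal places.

0.318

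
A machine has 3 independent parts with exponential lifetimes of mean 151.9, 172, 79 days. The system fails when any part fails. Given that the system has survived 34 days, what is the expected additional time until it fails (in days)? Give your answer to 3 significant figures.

39.9

First-failure rate Σλ = 1/151.9 + 1/172 + 1/79 = 0.0250555.
By memorylessness the expected residual is 1/Σλ = 39.9115 days, regardless of the 34 already elapsed.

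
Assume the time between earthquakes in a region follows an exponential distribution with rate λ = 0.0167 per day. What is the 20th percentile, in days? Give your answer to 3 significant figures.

Set 1 − e^(−λt) = 0.2, so t = −ln(0.8)/λ = 0.22314/0.0167 ≈ 13.3619 days.

13.4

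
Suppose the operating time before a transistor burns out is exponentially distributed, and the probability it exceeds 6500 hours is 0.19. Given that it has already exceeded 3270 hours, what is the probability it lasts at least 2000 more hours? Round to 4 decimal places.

0.5999

From e^(−λ·6500) = 0.19, λ = −ln(0.19)/6500 = 0.000255497.
Memoryless: P(X > 3270+2000 | X > 3270) = P(X > 2000) = e^(−0.000255497·2000) ≈ 0.5999.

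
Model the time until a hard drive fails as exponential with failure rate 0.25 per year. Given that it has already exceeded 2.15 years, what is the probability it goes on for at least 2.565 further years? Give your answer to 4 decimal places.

0.5266

P(X > s+t | X > s) = e^(−λ(s+t))/e^(−λs) = e^(−λt), independent of s = 2.15.
P(X > 2.565) = e^(−0.64125) ≈ 0.5266.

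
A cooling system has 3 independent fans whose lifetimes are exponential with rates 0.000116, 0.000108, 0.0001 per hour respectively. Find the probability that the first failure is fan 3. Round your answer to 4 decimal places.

0.3086

The time to first failure is exponential with rate Σλ = 0.000116 + 0.000108 + 0.0001 = 0.000324.
P(fan 3 first) = λ_3/Σλ = 0.0001/0.000324 ≈ 0.3086.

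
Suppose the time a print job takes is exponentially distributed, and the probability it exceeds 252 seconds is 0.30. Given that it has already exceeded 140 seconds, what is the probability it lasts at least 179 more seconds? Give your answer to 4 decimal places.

From e^(−λ·252) = 0.30, λ = −ln(0.30)/252 = 0.00477767.
Memoryless: P(X > 140+179 | X > 140) = P(X > 179) = e^(−0.00477767·179) ≈ 0.4252.

0.4252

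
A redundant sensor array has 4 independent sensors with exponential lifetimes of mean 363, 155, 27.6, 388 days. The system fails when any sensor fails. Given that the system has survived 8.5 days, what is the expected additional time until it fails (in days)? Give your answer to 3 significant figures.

20.8

First-failure rate Σλ = 1/363 + 1/155 + 1/27.6 + 1/388 = 0.0480156.
By memorylessness the expected residual is 1/Σλ = 20.8265 days, regardless of the 8.5 already elapsed.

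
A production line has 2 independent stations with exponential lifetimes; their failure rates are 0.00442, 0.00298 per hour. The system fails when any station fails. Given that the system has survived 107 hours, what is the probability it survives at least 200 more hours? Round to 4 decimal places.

0.2276

Time to first failure ~ Exp(Σλ) with Σλ = 0.0074.
By memorylessness, P(T > 107+200 | T > 107) = P(T > 200) = e^(−0.0074·200) ≈ 0.2276.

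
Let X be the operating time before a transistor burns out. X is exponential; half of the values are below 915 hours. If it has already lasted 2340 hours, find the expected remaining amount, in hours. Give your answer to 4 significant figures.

1320

For an exponential, median = ln(2)/λ, so λ = ln 2 / 915 = 0.000757538 per hour.
By memorylessness, the remaining amount past any threshold is again Exp(λ) with mean 1/λ = 1320.07 hours.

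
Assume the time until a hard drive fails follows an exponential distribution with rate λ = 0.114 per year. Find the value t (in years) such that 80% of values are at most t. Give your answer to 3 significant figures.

14.1

Set 1 − e^(−λt) = 0.8, so t = −ln(0.2)/λ = 1.6094/0.114 ≈ 14.1179 years.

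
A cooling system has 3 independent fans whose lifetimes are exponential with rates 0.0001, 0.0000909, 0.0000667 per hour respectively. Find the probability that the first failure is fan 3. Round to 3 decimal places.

The time to first failure is exponential with rate Σλ = 0.0001 + 0.0000909 + 0.0000667 = 0.0002576.
P(fan 3 first) = λ_3/Σλ = 0.0000667/0.0002576 ≈ 0.259.

0.259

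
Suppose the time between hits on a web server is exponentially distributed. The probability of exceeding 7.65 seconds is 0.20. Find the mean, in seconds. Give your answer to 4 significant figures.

e^(−λ·7.65) = 0.20 ⇒ λ = −ln(0.20)/7.65 = 0.210384.
Mean = 1/λ = 4.75321 seconds.

4.753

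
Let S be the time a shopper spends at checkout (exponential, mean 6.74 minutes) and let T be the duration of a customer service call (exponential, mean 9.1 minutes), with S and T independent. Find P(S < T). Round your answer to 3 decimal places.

0.574

λ_1 = 1/6.74 = 0.148368, λ_2 = 1/9.1 = 0.10989.
For independent exponentials, P(S < T) = λ_1/(λ_1+λ_2) = 0.148368/0.258258 ≈ 0.574.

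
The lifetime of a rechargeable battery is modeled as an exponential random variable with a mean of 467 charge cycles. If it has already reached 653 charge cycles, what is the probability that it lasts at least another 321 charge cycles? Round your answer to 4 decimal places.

0.5029

The rate is λ = 1/467 = 0.00214133 per charge cycle.
The exponential is memoryless, so the remaining time is again Exp(λ): the condition X > 653 is irrelevant.
P(X > 321) = e^(−0.68737) ≈ 0.5029.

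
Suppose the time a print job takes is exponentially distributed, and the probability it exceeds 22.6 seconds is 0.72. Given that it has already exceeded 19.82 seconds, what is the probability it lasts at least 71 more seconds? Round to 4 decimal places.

From e^(−λ·22.6) = 0.72, λ = −ln(0.72)/22.6 = 0.0145356.
Memoryless: P(X > 19.82+71 | X > 19.82) = P(X > 71) = e^(−0.0145356·71) ≈ 0.3563.

0.3563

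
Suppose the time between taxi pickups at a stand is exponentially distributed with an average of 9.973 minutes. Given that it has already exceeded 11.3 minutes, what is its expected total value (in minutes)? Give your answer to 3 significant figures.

21.3

The rate is λ = 1/9.973 = 0.100271 per minute.
By memorylessness, E[X | X > 11.3] = 11.3 + 1/λ = 11.3 + 9.973 = 21.273 minutes.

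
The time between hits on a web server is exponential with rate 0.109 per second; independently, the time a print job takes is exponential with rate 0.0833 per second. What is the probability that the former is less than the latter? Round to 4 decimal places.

λ_1 = 0.109, λ_2 = 0.0833.
For independent exponentials, P(the former < the latter) = λ_1/(λ_1+λ_2) = 0.109/0.1923 ≈ 0.5668.

0.5668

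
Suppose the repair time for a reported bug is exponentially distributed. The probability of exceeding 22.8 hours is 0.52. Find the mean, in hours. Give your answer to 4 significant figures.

34.87

e^(−λ·22.8) = 0.52 ⇒ λ = −ln(0.52)/22.8 = 0.028681.
Mean = 1/λ = 34.8663 hours.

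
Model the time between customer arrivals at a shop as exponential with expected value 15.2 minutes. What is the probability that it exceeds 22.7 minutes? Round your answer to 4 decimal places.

0.2246

The rate is λ = 1/15.2 = 0.0657895 per minute.
P(X > 22.7) = e^(−λ·22.7) = e^(−1.4934) ≈ 0.2246.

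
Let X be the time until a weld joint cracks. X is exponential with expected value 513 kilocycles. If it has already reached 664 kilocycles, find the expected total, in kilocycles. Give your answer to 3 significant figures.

The rate is λ = 1/513 = 0.00194932 per kilocycle.
By memorylessness, E[X | X > 664] = 664 + 1/λ = 664 + 513 = 1177 kilocycles.

1180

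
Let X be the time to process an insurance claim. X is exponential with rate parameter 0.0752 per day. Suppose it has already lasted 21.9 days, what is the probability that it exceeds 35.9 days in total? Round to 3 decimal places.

0.349

The exponential is memoryless, so the remaining time is again Exp(λ): the condition X > 21.9 is irrelevant.
P(X > 14) = e^(−1.0528) ≈ 0.349.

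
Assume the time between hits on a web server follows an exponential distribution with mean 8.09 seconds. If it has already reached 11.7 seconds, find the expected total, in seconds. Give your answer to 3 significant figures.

19.8

The rate is λ = 1/8.09 = 0.123609 per second.
By memorylessness, E[X | X > 11.7] = 11.7 + 1/λ = 11.7 + 8.09 = 19.79 seconds.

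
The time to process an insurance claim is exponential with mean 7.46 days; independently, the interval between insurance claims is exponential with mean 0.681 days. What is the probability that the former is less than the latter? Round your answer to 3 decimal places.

0.084

λ_1 = 1/7.46 = 0.134048, λ_2 = 1/0.681 = 1.46843.
For independent exponentials, P(the former < the latter) = λ_1/(λ_1+λ_2) = 0.134048/1.60248 ≈ 0.084.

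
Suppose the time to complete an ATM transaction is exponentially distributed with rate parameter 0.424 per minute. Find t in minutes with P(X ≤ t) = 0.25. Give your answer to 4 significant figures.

Set 1 − e^(−λt) = 0.25, so t = −ln(0.75)/λ = 0.28768/0.424 ≈ 0.678495 minutes.

0.6785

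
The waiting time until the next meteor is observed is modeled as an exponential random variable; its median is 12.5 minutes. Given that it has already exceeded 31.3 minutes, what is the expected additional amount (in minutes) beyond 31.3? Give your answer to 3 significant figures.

For an exponential, median = ln(2)/λ, so λ = ln 2 / 12.5 = 0.0554518 per minute.
By memorylessness, the remaining amount past any threshold is again Exp(λ) with mean 1/λ = 18.0337 minutes.

18.0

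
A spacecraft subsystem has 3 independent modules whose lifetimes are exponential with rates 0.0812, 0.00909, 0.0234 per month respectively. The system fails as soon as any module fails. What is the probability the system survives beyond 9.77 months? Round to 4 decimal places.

0.3293

The time to first failure is exponential with rate Σλ = 0.0812 + 0.00909 + 0.0234 = 0.11369.
P(min > 9.77) = e^(−0.11369·9.77) = e^(−1.1108) ≈ 0.3293.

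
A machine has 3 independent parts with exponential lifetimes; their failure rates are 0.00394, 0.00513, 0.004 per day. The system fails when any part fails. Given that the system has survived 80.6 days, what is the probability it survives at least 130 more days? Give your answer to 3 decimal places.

0.183

Time to first failure ~ Exp(Σλ) with Σλ = 0.01307.
By memorylessness, P(T > 80.6+130 | T > 80.6) = P(T > 130) = e^(−0.01307·130) ≈ 0.183.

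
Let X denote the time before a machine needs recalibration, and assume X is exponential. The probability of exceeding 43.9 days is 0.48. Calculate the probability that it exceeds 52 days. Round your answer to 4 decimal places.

0.4192

e^(−λ·43.9) = 0.48 ⇒ λ = −ln(0.48)/43.9 = 0.0167191.
P(X > 52) = e^(−0.0167191·52) = e^(−0.86939) ≈ 0.4192.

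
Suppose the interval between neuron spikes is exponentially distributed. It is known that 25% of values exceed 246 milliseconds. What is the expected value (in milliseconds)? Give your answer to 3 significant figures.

177

e^(−λ·246) = 0.25 ⇒ λ = −ln(0.25)/246 = 0.00563534.
Mean = 1/λ = 177.451 milliseconds.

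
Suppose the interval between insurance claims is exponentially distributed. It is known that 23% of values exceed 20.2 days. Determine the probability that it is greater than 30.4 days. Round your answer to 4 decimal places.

0.1095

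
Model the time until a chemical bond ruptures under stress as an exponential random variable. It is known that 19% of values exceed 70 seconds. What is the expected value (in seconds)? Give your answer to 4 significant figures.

42.15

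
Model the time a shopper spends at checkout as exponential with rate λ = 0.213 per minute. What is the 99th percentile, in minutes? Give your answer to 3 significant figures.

Set 1 − e^(−λt) = 0.99, so t = −ln(0.01)/λ = 4.6052/0.213 ≈ 21.6205 minutes.

21.6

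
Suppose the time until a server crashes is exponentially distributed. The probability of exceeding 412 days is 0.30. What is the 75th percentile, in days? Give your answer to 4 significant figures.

474.4

e^(−λ·412) = 0.30 ⇒ λ = −ln(0.30)/412 = 0.00292226.
75th percentile: 1 − e^(−λt) = 0.75, t = −ln(0.25)/λ = 474.391 days.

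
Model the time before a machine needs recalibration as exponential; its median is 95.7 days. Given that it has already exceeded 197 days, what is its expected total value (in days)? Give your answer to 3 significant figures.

For an exponential, median = ln(2)/λ, so λ = ln 2 / 95.7 = 0.00724292 per day.
By memorylessness, E[X | X > 197] = 197 + 1/λ = 197 + 138.066 = 335.066 days.

335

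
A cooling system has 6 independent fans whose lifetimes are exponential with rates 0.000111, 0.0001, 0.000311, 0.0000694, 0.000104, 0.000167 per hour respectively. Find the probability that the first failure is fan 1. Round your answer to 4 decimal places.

0.1287

The time to first failure is exponential with rate Σλ = 0.000111 + 0.0001 + 0.000311 + 0.0000694 + 0.000104 + 0.000167 = 0.0008624.
P(fan 1 first) = λ_1/Σλ = 0.000111/0.0008624 ≈ 0.1287.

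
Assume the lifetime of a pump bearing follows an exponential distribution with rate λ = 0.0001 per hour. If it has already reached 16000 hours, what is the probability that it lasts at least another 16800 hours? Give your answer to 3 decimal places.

By the memoryless property, P(X > 16000+16800 | X > 16000) = P(X > 16800).
P(X > 16800) = e^(−1.68) ≈ 0.186.

0.186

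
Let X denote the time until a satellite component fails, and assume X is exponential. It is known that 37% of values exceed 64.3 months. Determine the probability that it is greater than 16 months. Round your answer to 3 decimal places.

e^(−λ·64.3) = 0.37 ⇒ λ = −ln(0.37)/64.3 = 0.0154627.
P(X > 16) = e^(−0.0154627·16) = e^(−0.2474) ≈ 0.781.

0.781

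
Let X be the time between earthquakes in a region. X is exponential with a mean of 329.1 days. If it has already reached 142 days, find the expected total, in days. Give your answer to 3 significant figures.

471

The rate is λ = 1/329.1 = 0.00303859 per day.
By memorylessness, E[X | X > 142] = 142 + 1/λ = 142 + 329.1 = 471.1 days.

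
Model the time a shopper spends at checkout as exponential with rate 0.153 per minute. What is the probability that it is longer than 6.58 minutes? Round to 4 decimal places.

0.3654

P(X > 6.58) = e^(−λ·6.58) = e^(−1.0067) ≈ 0.3654.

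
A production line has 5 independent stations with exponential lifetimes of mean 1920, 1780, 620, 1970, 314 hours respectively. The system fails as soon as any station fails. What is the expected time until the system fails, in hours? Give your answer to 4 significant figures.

156.5

The first failure time is exponential with rate Σλ_i = 1/1920 + 1/1780 + 1/620 + 1/1970 + 1/314 = 0.00638786 per hour.
E[min] = 1/Σλ = 1/0.00638786 = 156.547 hours.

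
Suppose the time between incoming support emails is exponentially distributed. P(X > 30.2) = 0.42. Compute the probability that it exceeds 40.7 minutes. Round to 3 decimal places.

e^(−λ·30.2) = 0.42 ⇒ λ = −ln(0.42)/30.2 = 0.0287252.
P(X > 40.7) = e^(−0.0287252·40.7) = e^(−1.1691) ≈ 0.311.

0.311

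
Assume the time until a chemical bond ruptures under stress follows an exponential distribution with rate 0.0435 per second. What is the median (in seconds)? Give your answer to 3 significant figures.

15.9

Set 1 − e^(−λt) = 0.5, so t = −ln(0.5)/λ = 0.69315/0.0435 ≈ 15.9344 seconds.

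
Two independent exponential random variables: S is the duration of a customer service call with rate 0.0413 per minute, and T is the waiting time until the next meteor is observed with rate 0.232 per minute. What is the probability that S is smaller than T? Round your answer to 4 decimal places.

0.1511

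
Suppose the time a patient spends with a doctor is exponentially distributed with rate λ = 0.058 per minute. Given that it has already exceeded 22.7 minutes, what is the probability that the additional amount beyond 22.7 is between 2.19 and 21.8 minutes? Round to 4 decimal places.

0.5983

Memoryless: the residual past 22.7 is again Exp(λ).
P(2.19 < residual < 21.8) = e^(−λ·2.19) − e^(−λ·21.8) = 0.88072 − 0.28241 ≈ 0.5983.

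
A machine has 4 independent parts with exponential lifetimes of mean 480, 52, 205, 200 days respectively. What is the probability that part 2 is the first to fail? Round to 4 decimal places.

0.6165

Rates: λ_i = 1/mean_i → 0.00208333, 0.0192308, 0.00487805, 0.005; Σλ = 0.0311922.
P(part 2 first) = λ_2/Σλ = 0.0192308/0.0311922 ≈ 0.6165.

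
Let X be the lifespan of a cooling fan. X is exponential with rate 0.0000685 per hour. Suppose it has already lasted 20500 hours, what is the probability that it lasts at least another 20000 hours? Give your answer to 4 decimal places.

By the memoryless property, P(X > 20500+20000 | X > 20500) = P(X > 20000).
P(X > 20000) = e^(−1.37) ≈ 0.2541.

0.2541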